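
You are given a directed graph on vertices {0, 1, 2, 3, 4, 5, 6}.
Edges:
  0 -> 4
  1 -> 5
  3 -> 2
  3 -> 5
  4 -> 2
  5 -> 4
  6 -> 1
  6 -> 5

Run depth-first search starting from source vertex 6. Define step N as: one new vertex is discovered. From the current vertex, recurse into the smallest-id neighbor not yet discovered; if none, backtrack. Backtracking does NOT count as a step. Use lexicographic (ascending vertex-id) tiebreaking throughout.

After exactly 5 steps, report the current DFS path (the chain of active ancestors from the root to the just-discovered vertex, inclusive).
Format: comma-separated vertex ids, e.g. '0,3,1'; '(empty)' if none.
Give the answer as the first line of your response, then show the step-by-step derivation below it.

6,1,5,4,2

step 1: discover 6; path=6; order=6
step 2: discover 1; path=6>1; order=6,1
step 3: discover 5; path=6>1>5; order=6,1,5
step 4: discover 4; path=6>1>5>4; order=6,1,5,4
step 5: discover 2; path=6>1>5>4>2; order=6,1,5,4,2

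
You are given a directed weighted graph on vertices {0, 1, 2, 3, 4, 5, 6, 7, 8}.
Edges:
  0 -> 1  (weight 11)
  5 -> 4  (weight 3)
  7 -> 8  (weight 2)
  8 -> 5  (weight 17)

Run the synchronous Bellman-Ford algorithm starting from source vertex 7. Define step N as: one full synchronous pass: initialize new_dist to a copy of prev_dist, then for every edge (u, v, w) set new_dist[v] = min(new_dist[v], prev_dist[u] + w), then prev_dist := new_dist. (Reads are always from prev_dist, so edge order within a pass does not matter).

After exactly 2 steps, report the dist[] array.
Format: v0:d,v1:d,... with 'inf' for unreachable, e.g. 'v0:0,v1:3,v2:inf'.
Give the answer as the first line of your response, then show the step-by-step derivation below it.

v0:inf,v1:inf,v2:inf,v3:inf,v4:inf,v5:19,v6:inf,v7:0,v8:2

step 1: dist = v0:inf,v1:inf,v2:inf,v3:inf,v4:inf,v5:inf,v6:inf,v7:0,v8:2
step 2: dist = v0:inf,v1:inf,v2:inf,v3:inf,v4:inf,v5:19,v6:inf,v7:0,v8:2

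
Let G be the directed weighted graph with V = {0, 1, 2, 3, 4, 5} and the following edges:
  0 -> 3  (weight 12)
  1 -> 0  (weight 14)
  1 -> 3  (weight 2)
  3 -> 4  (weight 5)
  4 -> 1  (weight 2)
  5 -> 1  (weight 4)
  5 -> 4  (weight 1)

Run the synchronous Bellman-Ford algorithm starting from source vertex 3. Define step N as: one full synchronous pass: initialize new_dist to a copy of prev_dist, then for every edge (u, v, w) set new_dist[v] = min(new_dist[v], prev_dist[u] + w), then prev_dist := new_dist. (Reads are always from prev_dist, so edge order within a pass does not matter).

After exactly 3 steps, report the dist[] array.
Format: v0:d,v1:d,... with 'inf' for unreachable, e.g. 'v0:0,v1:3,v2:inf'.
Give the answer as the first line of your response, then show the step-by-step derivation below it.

v0:21,v1:7,v2:inf,v3:0,v4:5,v5:inf

step 1: dist = v0:inf,v1:inf,v2:inf,v3:0,v4:5,v5:inf
step 2: dist = v0:inf,v1:7,v2:inf,v3:0,v4:5,v5:inf
step 3: dist = v0:21,v1:7,v2:inf,v3:0,v4:5,v5:inf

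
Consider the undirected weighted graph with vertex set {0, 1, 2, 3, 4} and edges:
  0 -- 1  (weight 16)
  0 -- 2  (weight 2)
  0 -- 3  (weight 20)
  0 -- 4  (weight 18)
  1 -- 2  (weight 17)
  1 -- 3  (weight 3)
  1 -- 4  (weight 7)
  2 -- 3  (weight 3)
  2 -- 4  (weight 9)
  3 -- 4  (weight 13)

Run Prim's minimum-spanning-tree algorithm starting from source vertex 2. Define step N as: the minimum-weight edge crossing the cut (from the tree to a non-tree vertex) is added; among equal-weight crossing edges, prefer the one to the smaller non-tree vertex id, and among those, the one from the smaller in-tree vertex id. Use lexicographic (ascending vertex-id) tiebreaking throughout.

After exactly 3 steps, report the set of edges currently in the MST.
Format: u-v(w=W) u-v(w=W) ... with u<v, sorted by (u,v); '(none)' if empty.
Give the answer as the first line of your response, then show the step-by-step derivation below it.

0-2(w=2) 1-3(w=3) 2-3(w=3)

step 1: add edge 0-2 (w=2); MST = {0-2(w=2)}
step 2: add edge 2-3 (w=3); MST = {0-2(w=2) 2-3(w=3)}
step 3: add edge 1-3 (w=3); MST = {0-2(w=2) 1-3(w=3) 2-3(w=3)}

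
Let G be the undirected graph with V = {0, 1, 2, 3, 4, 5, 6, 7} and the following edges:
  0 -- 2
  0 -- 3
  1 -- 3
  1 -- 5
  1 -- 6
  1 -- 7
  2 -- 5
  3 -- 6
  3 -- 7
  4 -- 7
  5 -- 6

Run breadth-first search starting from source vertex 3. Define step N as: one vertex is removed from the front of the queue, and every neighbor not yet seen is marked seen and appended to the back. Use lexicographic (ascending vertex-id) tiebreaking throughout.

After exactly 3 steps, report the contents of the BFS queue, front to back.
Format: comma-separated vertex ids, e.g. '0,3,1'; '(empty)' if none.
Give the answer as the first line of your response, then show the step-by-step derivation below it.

6,7,2,5

step 1: dequeue 3; queue=[0,1,6,7]; order=3
step 2: dequeue 0; queue=[1,6,7,2]; order=3,0
step 3: dequeue 1; queue=[6,7,2,5]; order=3,0,1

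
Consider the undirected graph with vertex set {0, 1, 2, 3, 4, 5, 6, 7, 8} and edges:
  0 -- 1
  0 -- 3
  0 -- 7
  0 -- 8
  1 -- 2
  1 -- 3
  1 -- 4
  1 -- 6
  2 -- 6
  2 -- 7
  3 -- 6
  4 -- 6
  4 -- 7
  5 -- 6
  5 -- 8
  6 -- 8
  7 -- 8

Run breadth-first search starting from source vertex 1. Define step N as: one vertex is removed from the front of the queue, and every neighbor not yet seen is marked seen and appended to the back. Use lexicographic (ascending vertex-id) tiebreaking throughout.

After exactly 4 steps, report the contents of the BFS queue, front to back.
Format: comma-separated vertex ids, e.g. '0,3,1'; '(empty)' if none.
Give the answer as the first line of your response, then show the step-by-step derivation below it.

4,6,7,8

step 1: dequeue 1; queue=[0,2,3,4,6]; order=1
step 2: dequeue 0; queue=[2,3,4,6,7,8]; order=1,0
step 3: dequeue 2; queue=[3,4,6,7,8]; order=1,0,2
step 4: dequeue 3; queue=[4,6,7,8]; order=1,0,2,3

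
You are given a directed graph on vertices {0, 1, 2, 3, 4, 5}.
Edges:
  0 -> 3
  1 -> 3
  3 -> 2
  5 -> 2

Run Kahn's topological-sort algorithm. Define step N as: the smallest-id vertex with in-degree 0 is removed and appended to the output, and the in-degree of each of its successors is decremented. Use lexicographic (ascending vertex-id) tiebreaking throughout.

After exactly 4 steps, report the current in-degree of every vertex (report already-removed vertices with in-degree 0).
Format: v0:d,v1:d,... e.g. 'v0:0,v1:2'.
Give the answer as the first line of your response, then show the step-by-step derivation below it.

v0:0,v1:0,v2:1,v3:0,v4:0,v5:0

step 1: output 0; order=[0]; indeg=(0,0,2,1,0,0)
step 2: output 1; order=[0,1]; indeg=(0,0,2,0,0,0)
step 3: output 3; order=[0,1,3]; indeg=(0,0,1,0,0,0)
step 4: output 4; order=[0,1,3,4]; indeg=(0,0,1,0,0,0)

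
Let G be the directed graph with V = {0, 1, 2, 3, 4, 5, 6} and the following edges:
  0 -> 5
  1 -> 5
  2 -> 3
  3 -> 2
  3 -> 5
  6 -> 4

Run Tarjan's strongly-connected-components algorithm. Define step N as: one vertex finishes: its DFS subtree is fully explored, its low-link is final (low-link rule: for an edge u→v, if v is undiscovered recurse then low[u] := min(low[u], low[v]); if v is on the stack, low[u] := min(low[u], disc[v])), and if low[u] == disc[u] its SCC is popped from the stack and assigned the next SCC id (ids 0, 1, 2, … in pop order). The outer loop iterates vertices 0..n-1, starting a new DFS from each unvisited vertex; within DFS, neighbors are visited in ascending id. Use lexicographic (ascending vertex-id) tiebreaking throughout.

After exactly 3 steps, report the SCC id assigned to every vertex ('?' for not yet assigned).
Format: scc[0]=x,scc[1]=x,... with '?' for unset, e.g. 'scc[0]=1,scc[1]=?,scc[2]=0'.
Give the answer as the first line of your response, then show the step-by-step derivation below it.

scc[0]=1,scc[1]=2,scc[2]=?,scc[3]=?,scc[4]=?,scc[5]=0,scc[6]=?

step 1: low=(low[0]=0,low[1]=?,low[2]=?,low[3]=?,low[4]=?,low[5]=1,low[6]=?); scc=(scc[0]=?,scc[1]=?,scc[2]=?,scc[3]=?,scc[4]=?,scc[5]=0,scc[6]=?)
step 2: low=(low[0]=0,low[1]=?,low[2]=?,low[3]=?,low[4]=?,low[5]=1,low[6]=?); scc=(scc[0]=1,scc[1]=?,scc[2]=?,scc[3]=?,scc[4]=?,scc[5]=0,scc[6]=?)
step 3: low=(low[0]=0,low[1]=2,low[2]=?,low[3]=?,low[4]=?,low[5]=1,low[6]=?); scc=(scc[0]=1,scc[1]=2,scc[2]=?,scc[3]=?,scc[4]=?,scc[5]=0,scc[6]=?)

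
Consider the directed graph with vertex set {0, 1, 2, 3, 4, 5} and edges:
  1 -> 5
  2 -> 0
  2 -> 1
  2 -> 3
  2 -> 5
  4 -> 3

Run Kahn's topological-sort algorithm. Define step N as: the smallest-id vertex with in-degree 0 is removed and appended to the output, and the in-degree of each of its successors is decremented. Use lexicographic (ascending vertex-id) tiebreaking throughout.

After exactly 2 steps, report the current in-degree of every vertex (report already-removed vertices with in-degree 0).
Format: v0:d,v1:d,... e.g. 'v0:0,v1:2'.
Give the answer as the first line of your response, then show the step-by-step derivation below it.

v0:0,v1:0,v2:0,v3:1,v4:0,v5:1

step 1: output 2; order=[2]; indeg=(0,0,0,1,0,1)
step 2: output 0; order=[2,0]; indeg=(0,0,0,1,0,1)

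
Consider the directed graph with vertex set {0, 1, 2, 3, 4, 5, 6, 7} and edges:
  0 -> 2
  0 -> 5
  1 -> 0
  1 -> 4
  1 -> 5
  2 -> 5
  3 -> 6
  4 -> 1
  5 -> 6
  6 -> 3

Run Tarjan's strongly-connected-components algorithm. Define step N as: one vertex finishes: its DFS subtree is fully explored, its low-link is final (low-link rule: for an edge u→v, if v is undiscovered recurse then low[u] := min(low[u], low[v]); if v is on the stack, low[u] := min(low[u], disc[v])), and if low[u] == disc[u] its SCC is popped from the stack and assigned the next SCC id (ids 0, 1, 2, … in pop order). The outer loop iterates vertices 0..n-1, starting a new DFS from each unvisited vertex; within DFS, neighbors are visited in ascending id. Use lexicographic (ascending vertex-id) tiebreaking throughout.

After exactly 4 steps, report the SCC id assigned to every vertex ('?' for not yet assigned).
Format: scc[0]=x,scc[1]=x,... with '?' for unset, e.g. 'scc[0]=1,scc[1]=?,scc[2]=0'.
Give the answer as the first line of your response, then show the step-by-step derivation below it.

scc[0]=?,scc[1]=?,scc[2]=2,scc[3]=0,scc[4]=?,scc[5]=1,scc[6]=0,scc[7]=?

step 1: low=(low[0]=0,low[1]=?,low[2]=1,low[3]=3,low[4]=?,low[5]=2,low[6]=3,low[7]=?); scc=(scc[0]=?,scc[1]=?,scc[2]=?,scc[3]=?,scc[4]=?,scc[5]=?,scc[6]=?,scc[7]=?)
step 2: low=(low[0]=0,low[1]=?,low[2]=1,low[3]=3,low[4]=?,low[5]=2,low[6]=3,low[7]=?); scc=(scc[0]=?,scc[1]=?,scc[2]=?,scc[3]=0,scc[4]=?,scc[5]=?,scc[6]=0,scc[7]=?)
step 3: low=(low[0]=0,low[1]=?,low[2]=1,low[3]=3,low[4]=?,low[5]=2,low[6]=3,low[7]=?); scc=(scc[0]=?,scc[1]=?,scc[2]=?,scc[3]=0,scc[4]=?,scc[5]=1,scc[6]=0,scc[7]=?)
step 4: low=(low[0]=0,low[1]=?,low[2]=1,low[3]=3,low[4]=?,low[5]=2,low[6]=3,low[7]=?); scc=(scc[0]=?,scc[1]=?,scc[2]=2,scc[3]=0,scc[4]=?,scc[5]=1,scc[6]=0,scc[7]=?)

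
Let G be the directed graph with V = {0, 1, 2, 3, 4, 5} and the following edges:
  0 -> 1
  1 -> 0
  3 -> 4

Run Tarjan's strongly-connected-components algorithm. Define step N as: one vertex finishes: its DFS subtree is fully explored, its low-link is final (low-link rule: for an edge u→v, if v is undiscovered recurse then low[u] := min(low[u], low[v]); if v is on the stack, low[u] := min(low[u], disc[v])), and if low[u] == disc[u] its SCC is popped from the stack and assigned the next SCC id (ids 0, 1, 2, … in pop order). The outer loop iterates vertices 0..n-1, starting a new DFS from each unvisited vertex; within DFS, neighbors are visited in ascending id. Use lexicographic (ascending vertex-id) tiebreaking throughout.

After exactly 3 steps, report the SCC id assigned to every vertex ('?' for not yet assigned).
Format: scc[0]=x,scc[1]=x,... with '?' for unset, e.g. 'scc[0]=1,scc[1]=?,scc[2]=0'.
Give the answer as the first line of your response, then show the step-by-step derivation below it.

scc[0]=0,scc[1]=0,scc[2]=1,scc[3]=?,scc[4]=?,scc[5]=?

step 1: low=(low[0]=0,low[1]=0,low[2]=?,low[3]=?,low[4]=?,low[5]=?); scc=(scc[0]=?,scc[1]=?,scc[2]=?,scc[3]=?,scc[4]=?,scc[5]=?)
step 2: low=(low[0]=0,low[1]=0,low[2]=?,low[3]=?,low[4]=?,low[5]=?); scc=(scc[0]=0,scc[1]=0,scc[2]=?,scc[3]=?,scc[4]=?,scc[5]=?)
step 3: low=(low[0]=0,low[1]=0,low[2]=2,low[3]=?,low[4]=?,low[5]=?); scc=(scc[0]=0,scc[1]=0,scc[2]=1,scc[3]=?,scc[4]=?,scc[5]=?)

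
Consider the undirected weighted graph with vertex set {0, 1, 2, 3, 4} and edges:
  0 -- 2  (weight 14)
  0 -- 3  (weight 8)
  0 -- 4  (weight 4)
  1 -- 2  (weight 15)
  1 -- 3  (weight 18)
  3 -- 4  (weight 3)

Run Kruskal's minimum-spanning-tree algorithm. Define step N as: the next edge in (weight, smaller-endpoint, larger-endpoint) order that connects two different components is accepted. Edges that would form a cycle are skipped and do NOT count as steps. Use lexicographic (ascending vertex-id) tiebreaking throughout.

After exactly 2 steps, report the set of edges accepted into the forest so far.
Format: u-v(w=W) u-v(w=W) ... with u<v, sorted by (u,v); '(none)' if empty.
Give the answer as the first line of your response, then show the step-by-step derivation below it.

0-4(w=4) 3-4(w=3)

step 1: add edge 3-4 (w=3); MST = {3-4(w=3)}
step 2: add edge 0-4 (w=4); MST = {0-4(w=4) 3-4(w=3)}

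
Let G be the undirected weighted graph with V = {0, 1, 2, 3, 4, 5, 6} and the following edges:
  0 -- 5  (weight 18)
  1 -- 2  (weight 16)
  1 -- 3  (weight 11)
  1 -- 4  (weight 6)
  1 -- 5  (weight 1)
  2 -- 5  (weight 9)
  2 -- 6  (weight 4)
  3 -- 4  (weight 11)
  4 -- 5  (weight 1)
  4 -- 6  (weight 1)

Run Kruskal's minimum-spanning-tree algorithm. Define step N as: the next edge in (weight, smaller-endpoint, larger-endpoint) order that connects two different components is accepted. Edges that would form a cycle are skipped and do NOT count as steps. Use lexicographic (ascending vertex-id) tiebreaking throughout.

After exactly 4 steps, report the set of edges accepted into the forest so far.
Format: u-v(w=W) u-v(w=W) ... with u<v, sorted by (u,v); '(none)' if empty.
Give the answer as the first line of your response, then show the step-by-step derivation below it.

1-5(w=1) 2-6(w=4) 4-5(w=1) 4-6(w=1)

step 1: add edge 1-5 (w=1); MST = {1-5(w=1)}
step 2: add edge 4-5 (w=1); MST = {1-5(w=1) 4-5(w=1)}
step 3: add edge 4-6 (w=1); MST = {1-5(w=1) 4-5(w=1) 4-6(w=1)}
step 4: add edge 2-6 (w=4); MST = {1-5(w=1) 2-6(w=4) 4-5(w=1) 4-6(w=1)}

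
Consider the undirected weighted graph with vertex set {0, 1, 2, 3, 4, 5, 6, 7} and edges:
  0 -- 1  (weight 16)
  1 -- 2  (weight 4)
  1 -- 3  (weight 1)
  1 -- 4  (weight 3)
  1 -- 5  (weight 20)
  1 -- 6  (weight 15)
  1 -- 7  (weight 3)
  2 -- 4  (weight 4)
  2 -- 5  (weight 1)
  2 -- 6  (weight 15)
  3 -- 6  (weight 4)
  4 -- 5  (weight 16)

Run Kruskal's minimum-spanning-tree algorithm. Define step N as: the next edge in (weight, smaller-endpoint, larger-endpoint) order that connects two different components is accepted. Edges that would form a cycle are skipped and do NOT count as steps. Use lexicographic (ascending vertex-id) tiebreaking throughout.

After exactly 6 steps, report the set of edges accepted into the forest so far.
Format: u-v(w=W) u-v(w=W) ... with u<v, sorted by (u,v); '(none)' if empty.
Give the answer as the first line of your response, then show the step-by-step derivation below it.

1-2(w=4) 1-3(w=1) 1-4(w=3) 1-7(w=3) 2-5(w=1) 3-6(w=4)

step 1: add edge 1-3 (w=1); MST = {1-3(w=1)}
step 2: add edge 2-5 (w=1); MST = {1-3(w=1) 2-5(w=1)}
step 3: add edge 1-4 (w=3); MST = {1-3(w=1) 1-4(w=3) 2-5(w=1)}
step 4: add edge 1-7 (w=3); MST = {1-3(w=1) 1-4(w=3) 1-7(w=3) 2-5(w=1)}
step 5: add edge 1-2 (w=4); MST = {1-2(w=4) 1-3(w=1) 1-4(w=3) 1-7(w=3) 2-5(w=1)}
step 6: add edge 3-6 (w=4); MST = {1-2(w=4) 1-3(w=1) 1-4(w=3) 1-7(w=3) 2-5(w=1) 3-6(w=4)}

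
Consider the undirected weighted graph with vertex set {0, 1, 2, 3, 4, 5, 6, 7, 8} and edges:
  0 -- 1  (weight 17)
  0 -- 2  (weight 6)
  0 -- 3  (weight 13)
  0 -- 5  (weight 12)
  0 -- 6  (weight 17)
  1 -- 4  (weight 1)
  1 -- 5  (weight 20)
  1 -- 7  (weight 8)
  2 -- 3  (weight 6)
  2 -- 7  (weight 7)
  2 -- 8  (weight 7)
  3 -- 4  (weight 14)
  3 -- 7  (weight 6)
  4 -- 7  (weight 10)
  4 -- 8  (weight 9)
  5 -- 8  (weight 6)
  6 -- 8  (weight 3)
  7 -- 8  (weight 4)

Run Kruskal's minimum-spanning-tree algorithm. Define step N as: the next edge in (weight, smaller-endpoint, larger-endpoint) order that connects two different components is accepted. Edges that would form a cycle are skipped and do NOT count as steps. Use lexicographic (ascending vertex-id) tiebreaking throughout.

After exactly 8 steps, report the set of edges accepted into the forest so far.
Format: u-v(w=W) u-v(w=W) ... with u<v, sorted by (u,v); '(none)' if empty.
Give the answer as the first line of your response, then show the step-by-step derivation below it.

0-2(w=6) 1-4(w=1) 1-7(w=8) 2-3(w=6) 3-7(w=6) 5-8(w=6) 6-8(w=3) 7-8(w=4)

step 1: add edge 1-4 (w=1); MST = {1-4(w=1)}
step 2: add edge 6-8 (w=3); MST = {1-4(w=1) 6-8(w=3)}
step 3: add edge 7-8 (w=4); MST = {1-4(w=1) 6-8(w=3) 7-8(w=4)}
step 4: add edge 0-2 (w=6); MST = {0-2(w=6) 1-4(w=1) 6-8(w=3) 7-8(w=4)}
step 5: add edge 2-3 (w=6); MST = {0-2(w=6) 1-4(w=1) 2-3(w=6) 6-8(w=3) 7-8(w=4)}
step 6: add edge 3-7 (w=6); MST = {0-2(w=6) 1-4(w=1) 2-3(w=6) 3-7(w=6) 6-8(w=3) 7-8(w=4)}
step 7: add edge 5-8 (w=6); MST = {0-2(w=6) 1-4(w=1) 2-3(w=6) 3-7(w=6) 5-8(w=6) 6-8(w=3) 7-8(w=4)}
step 8: add edge 1-7 (w=8); MST = {0-2(w=6) 1-4(w=1) 1-7(w=8) 2-3(w=6) 3-7(w=6) 5-8(w=6) 6-8(w=3) 7-8(w=4)}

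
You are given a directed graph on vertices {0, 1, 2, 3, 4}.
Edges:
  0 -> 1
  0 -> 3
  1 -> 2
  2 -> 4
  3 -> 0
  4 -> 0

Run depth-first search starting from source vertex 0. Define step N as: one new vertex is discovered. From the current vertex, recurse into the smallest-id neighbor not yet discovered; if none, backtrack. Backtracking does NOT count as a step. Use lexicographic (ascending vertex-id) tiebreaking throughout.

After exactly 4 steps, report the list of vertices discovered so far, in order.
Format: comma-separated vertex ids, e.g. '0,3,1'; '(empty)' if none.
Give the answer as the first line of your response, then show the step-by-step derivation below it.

0,1,2,4

step 1: discover 0; path=0; order=0
step 2: discover 1; path=0>1; order=0,1
step 3: discover 2; path=0>1>2; order=0,1,2
step 4: discover 4; path=0>1>2>4; order=0,1,2,4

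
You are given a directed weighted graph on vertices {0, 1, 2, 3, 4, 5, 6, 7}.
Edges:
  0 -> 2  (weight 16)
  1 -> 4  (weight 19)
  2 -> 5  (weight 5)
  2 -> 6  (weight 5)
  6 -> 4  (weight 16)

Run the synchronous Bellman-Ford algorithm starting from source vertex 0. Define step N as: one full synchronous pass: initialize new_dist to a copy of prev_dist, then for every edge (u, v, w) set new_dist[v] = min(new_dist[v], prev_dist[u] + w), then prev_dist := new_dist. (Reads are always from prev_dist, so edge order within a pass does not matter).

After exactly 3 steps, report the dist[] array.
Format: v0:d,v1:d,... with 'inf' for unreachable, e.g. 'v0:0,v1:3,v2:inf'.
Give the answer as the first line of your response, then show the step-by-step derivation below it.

v0:0,v1:inf,v2:16,v3:inf,v4:37,v5:21,v6:21,v7:inf

step 1: dist = v0:0,v1:inf,v2:16,v3:inf,v4:inf,v5:inf,v6:inf,v7:inf
step 2: dist = v0:0,v1:inf,v2:16,v3:inf,v4:inf,v5:21,v6:21,v7:inf
step 3: dist = v0:0,v1:inf,v2:16,v3:inf,v4:37,v5:21,v6:21,v7:inf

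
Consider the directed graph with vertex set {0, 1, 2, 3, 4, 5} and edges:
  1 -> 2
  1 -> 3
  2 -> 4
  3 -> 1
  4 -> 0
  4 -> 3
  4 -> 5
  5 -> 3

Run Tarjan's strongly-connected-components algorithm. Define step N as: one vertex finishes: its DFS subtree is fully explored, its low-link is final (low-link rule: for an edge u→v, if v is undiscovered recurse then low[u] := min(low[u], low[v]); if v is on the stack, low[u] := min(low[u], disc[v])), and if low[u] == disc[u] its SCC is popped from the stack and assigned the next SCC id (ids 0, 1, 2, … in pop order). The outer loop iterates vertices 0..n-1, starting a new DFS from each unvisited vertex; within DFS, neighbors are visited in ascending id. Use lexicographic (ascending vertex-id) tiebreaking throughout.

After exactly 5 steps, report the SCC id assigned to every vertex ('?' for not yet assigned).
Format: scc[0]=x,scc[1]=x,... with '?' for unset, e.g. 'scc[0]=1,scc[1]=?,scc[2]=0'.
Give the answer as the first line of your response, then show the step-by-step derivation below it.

scc[0]=0,scc[1]=?,scc[2]=?,scc[3]=?,scc[4]=?,scc[5]=?

step 1: low=(low[0]=0,low[1]=?,low[2]=?,low[3]=?,low[4]=?,low[5]=?); scc=(scc[0]=0,scc[1]=?,scc[2]=?,scc[3]=?,scc[4]=?,scc[5]=?)
step 2: low=(low[0]=0,low[1]=1,low[2]=2,low[3]=1,low[4]=3,low[5]=?); scc=(scc[0]=0,scc[1]=?,scc[2]=?,scc[3]=?,scc[4]=?,scc[5]=?)
step 3: low=(low[0]=0,low[1]=1,low[2]=2,low[3]=1,low[4]=1,low[5]=4); scc=(scc[0]=0,scc[1]=?,scc[2]=?,scc[3]=?,scc[4]=?,scc[5]=?)
step 4: low=(low[0]=0,low[1]=1,low[2]=2,low[3]=1,low[4]=1,low[5]=4); scc=(scc[0]=0,scc[1]=?,scc[2]=?,scc[3]=?,scc[4]=?,scc[5]=?)
step 5: low=(low[0]=0,low[1]=1,low[2]=1,low[3]=1,low[4]=1,low[5]=4); scc=(scc[0]=0,scc[1]=?,scc[2]=?,scc[3]=?,scc[4]=?,scc[5]=?)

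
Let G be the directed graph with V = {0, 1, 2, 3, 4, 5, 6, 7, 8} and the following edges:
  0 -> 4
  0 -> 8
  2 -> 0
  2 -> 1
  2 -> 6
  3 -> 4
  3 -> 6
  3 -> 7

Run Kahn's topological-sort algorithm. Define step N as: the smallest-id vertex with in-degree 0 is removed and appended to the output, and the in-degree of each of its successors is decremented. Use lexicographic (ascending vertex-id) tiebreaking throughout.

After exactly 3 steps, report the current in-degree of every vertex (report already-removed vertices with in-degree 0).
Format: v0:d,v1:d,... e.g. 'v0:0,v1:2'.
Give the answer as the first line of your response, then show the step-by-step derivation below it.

v0:0,v1:0,v2:0,v3:0,v4:1,v5:0,v6:1,v7:1,v8:0

step 1: output 2; order=[2]; indeg=(0,0,0,0,2,0,1,1,1)
step 2: output 0; order=[2,0]; indeg=(0,0,0,0,1,0,1,1,0)
step 3: output 1; order=[2,0,1]; indeg=(0,0,0,0,1,0,1,1,0)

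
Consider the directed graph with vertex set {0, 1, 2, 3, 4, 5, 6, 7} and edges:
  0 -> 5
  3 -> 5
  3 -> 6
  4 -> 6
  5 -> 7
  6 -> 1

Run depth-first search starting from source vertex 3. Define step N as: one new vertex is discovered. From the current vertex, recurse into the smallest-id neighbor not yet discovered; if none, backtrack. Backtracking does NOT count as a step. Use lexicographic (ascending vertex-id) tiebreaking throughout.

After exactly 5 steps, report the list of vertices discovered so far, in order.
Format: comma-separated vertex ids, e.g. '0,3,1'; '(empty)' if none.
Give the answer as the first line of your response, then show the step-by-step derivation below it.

3,5,7,6,1

step 1: discover 3; path=3; order=3
step 2: discover 5; path=3>5; order=3,5
step 3: discover 7; path=3>5>7; order=3,5,7
step 4: discover 6; path=3>6; order=3,5,7,6
step 5: discover 1; path=3>6>1; order=3,5,7,6,1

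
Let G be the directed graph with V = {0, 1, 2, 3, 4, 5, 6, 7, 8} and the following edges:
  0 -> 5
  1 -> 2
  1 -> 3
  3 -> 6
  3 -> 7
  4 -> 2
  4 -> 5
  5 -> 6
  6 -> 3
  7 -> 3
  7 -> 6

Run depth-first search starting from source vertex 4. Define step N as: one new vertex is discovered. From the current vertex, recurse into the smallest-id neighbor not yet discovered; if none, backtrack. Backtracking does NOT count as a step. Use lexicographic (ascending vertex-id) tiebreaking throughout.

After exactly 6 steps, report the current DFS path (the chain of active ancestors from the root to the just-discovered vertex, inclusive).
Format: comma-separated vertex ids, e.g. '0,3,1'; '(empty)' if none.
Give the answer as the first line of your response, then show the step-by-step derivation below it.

4,5,6,3,7

step 1: discover 4; path=4; order=4
step 2: discover 2; path=4>2; order=4,2
step 3: discover 5; path=4>5; order=4,2,5
step 4: discover 6; path=4>5>6; order=4,2,5,6
step 5: discover 3; path=4>5>6>3; order=4,2,5,6,3
step 6: discover 7; path=4>5>6>3>7; order=4,2,5,6,3,7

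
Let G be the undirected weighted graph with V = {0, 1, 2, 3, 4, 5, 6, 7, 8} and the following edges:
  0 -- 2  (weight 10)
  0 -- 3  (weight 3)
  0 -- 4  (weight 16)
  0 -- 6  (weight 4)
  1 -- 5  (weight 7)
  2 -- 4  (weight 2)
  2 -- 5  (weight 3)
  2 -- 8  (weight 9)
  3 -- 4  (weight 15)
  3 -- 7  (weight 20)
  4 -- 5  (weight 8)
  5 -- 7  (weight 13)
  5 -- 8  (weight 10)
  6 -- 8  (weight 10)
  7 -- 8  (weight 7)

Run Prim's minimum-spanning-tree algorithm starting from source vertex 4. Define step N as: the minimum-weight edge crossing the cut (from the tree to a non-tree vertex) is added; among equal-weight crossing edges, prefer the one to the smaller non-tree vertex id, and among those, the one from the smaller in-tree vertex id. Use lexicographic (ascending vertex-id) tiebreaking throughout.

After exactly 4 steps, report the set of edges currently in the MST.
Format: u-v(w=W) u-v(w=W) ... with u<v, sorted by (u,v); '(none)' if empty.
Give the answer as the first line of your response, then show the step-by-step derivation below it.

1-5(w=7) 2-4(w=2) 2-5(w=3) 2-8(w=9)

step 1: add edge 2-4 (w=2); MST = {2-4(w=2)}
step 2: add edge 2-5 (w=3); MST = {2-4(w=2) 2-5(w=3)}
step 3: add edge 1-5 (w=7); MST = {1-5(w=7) 2-4(w=2) 2-5(w=3)}
step 4: add edge 2-8 (w=9); MST = {1-5(w=7) 2-4(w=2) 2-5(w=3) 2-8(w=9)}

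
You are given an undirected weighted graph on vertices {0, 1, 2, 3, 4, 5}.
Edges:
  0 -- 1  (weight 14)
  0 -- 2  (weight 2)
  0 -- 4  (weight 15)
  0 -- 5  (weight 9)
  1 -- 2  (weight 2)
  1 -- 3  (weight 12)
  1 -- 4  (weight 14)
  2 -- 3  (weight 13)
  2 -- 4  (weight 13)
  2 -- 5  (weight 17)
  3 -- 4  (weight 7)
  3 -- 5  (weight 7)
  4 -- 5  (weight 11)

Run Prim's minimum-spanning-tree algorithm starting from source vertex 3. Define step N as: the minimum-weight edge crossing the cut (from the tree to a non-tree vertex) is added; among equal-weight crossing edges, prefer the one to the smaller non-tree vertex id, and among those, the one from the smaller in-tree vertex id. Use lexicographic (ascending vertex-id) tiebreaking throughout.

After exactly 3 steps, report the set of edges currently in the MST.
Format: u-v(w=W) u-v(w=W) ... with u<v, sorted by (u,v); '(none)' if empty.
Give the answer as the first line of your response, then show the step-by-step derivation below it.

0-5(w=9) 3-4(w=7) 3-5(w=7)

step 1: add edge 3-4 (w=7); MST = {3-4(w=7)}
step 2: add edge 3-5 (w=7); MST = {3-4(w=7) 3-5(w=7)}
step 3: add edge 0-5 (w=9); MST = {0-5(w=9) 3-4(w=7) 3-5(w=7)}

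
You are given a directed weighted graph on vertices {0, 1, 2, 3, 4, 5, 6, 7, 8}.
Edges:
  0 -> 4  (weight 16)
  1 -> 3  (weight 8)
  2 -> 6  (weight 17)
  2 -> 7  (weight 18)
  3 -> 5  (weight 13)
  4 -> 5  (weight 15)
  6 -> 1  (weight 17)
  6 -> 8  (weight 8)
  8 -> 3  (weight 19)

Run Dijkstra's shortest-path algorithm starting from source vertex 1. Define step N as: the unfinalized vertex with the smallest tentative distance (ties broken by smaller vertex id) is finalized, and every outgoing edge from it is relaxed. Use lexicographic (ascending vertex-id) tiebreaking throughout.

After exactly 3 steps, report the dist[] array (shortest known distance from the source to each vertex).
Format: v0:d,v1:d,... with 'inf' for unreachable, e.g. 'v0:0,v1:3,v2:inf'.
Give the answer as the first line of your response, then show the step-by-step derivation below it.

v0:inf,v1:0,v2:inf,v3:8,v4:inf,v5:21,v6:inf,v7:inf,v8:inf

step 1: dist = v0:inf,v1:0,v2:inf,v3:8,v4:inf,v5:inf,v6:inf,v7:inf,v8:inf
step 2: dist = v0:inf,v1:0,v2:inf,v3:8,v4:inf,v5:21,v6:inf,v7:inf,v8:inf
step 3: dist = v0:inf,v1:0,v2:inf,v3:8,v4:inf,v5:21,v6:inf,v7:inf,v8:inf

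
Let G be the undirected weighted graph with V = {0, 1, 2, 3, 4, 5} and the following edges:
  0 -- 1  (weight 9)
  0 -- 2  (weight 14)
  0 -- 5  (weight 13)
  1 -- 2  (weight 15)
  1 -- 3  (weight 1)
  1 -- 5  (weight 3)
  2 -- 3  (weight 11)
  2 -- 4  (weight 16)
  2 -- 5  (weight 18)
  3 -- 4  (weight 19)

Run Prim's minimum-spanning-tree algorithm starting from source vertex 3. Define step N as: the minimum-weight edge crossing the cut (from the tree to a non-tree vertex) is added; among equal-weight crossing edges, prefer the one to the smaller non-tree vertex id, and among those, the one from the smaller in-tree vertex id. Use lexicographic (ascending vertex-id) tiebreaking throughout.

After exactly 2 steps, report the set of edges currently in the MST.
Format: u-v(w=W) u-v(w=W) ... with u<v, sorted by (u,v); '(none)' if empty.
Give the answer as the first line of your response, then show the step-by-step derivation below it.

1-3(w=1) 1-5(w=3)

step 1: add edge 1-3 (w=1); MST = {1-3(w=1)}
step 2: add edge 1-5 (w=3); MST = {1-3(w=1) 1-5(w=3)}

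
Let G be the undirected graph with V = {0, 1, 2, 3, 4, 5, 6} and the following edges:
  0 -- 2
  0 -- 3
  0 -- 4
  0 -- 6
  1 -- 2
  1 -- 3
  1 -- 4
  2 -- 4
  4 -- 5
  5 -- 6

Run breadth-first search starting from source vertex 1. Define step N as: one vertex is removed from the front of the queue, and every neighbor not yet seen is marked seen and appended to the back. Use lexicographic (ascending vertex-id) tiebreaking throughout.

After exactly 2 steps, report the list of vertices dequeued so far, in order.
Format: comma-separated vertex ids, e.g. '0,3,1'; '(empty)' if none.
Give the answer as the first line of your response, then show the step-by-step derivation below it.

1,2

step 1: dequeue 1; queue=[2,3,4]; order=1
step 2: dequeue 2; queue=[3,4,0]; order=1,2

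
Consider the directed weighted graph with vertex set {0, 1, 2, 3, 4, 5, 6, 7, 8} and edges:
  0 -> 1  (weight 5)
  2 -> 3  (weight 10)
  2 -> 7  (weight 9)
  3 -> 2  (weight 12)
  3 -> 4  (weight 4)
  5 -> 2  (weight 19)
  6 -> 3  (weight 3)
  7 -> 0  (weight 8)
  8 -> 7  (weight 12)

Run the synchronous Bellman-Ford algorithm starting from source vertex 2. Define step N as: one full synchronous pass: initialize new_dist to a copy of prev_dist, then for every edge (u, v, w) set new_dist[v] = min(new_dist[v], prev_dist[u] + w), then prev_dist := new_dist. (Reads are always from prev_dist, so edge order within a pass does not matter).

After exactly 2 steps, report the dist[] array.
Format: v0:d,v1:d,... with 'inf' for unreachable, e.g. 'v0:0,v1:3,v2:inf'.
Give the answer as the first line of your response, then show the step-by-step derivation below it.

v0:17,v1:inf,v2:0,v3:10,v4:14,v5:inf,v6:inf,v7:9,v8:inf

step 1: dist = v0:inf,v1:inf,v2:0,v3:10,v4:inf,v5:inf,v6:inf,v7:9,v8:inf
step 2: dist = v0:17,v1:inf,v2:0,v3:10,v4:14,v5:inf,v6:inf,v7:9,v8:inf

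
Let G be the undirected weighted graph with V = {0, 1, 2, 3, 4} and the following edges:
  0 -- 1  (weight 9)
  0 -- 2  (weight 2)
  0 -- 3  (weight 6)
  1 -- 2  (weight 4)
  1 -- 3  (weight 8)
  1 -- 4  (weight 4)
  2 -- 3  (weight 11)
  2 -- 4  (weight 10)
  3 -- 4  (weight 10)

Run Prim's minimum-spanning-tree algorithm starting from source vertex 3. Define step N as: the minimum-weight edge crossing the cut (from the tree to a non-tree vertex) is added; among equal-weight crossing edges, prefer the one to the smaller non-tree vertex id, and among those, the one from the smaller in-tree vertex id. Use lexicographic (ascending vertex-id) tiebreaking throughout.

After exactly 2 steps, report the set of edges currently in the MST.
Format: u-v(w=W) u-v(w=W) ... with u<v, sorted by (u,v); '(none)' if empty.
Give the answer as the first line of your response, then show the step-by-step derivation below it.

0-2(w=2) 0-3(w=6)

step 1: add edge 0-3 (w=6); MST = {0-3(w=6)}
step 2: add edge 0-2 (w=2); MST = {0-2(w=2) 0-3(w=6)}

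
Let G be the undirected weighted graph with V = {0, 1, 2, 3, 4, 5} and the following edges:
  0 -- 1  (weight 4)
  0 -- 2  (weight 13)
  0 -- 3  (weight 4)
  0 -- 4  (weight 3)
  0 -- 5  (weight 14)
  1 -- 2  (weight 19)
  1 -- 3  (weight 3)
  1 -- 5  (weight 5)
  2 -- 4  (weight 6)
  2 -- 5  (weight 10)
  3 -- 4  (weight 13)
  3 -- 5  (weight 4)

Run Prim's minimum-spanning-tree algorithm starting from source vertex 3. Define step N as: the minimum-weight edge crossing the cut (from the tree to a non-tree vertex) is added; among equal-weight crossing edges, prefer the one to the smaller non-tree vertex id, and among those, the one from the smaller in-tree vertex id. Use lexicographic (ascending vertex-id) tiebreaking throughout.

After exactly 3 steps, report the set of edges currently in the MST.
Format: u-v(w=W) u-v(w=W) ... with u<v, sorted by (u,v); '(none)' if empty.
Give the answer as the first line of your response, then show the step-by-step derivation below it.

0-1(w=4) 0-4(w=3) 1-3(w=3)

step 1: add edge 1-3 (w=3); MST = {1-3(w=3)}
step 2: add edge 0-1 (w=4); MST = {0-1(w=4) 1-3(w=3)}
step 3: add edge 0-4 (w=3); MST = {0-1(w=4) 0-4(w=3) 1-3(w=3)}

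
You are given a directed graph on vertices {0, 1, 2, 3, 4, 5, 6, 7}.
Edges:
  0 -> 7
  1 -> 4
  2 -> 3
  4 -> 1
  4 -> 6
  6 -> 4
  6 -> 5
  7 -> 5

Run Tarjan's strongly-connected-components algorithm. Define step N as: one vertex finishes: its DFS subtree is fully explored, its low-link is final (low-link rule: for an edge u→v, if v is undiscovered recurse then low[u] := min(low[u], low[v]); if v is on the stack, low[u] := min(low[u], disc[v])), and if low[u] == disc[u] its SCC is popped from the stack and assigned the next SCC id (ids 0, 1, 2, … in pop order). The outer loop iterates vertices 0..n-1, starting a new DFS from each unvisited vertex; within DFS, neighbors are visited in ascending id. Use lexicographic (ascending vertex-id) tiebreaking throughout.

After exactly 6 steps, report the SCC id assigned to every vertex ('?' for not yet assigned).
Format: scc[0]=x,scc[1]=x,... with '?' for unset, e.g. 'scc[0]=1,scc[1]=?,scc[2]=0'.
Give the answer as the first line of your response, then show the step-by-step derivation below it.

scc[0]=2,scc[1]=3,scc[2]=?,scc[3]=?,scc[4]=3,scc[5]=0,scc[6]=3,scc[7]=1

step 1: low=(low[0]=0,low[1]=?,low[2]=?,low[3]=?,low[4]=?,low[5]=2,low[6]=?,low[7]=1); scc=(scc[0]=?,scc[1]=?,scc[2]=?,scc[3]=?,scc[4]=?,scc[5]=0,scc[6]=?,scc[7]=?)
step 2: low=(low[0]=0,low[1]=?,low[2]=?,low[3]=?,low[4]=?,low[5]=2,low[6]=?,low[7]=1); scc=(scc[0]=?,scc[1]=?,scc[2]=?,scc[3]=?,scc[4]=?,scc[5]=0,scc[6]=?,scc[7]=1)
step 3: low=(low[0]=0,low[1]=?,low[2]=?,low[3]=?,low[4]=?,low[5]=2,low[6]=?,low[7]=1); scc=(scc[0]=2,scc[1]=?,scc[2]=?,scc[3]=?,scc[4]=?,scc[5]=0,scc[6]=?,scc[7]=1)
step 4: low=(low[0]=0,low[1]=3,low[2]=?,low[3]=?,low[4]=3,low[5]=2,low[6]=4,low[7]=1); scc=(scc[0]=2,scc[1]=?,scc[2]=?,scc[3]=?,scc[4]=?,scc[5]=0,scc[6]=?,scc[7]=1)
step 5: low=(low[0]=0,low[1]=3,low[2]=?,low[3]=?,low[4]=3,low[5]=2,low[6]=4,low[7]=1); scc=(scc[0]=2,scc[1]=?,scc[2]=?,scc[3]=?,scc[4]=?,scc[5]=0,scc[6]=?,scc[7]=1)
step 6: low=(low[0]=0,low[1]=3,low[2]=?,low[3]=?,low[4]=3,low[5]=2,low[6]=4,low[7]=1); scc=(scc[0]=2,scc[1]=3,scc[2]=?,scc[3]=?,scc[4]=3,scc[5]=0,scc[6]=3,scc[7]=1)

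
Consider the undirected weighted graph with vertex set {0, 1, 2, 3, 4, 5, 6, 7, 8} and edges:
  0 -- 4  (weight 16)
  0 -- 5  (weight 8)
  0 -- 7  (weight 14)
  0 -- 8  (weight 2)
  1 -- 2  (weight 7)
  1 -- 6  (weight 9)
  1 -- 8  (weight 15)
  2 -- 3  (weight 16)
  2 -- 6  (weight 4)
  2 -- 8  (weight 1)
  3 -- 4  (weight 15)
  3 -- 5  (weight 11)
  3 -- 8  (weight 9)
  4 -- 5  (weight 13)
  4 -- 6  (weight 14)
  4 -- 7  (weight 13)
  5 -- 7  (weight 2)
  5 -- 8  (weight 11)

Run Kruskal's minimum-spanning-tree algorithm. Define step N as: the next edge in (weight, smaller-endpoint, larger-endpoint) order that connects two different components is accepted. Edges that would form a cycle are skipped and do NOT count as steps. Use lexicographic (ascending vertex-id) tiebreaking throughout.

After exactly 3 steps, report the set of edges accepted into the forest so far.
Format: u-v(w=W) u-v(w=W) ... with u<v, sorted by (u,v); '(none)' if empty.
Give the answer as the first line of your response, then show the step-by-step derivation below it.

0-8(w=2) 2-8(w=1) 5-7(w=2)

step 1: add edge 2-8 (w=1); MST = {2-8(w=1)}
step 2: add edge 0-8 (w=2); MST = {0-8(w=2) 2-8(w=1)}
step 3: add edge 5-7 (w=2); MST = {0-8(w=2) 2-8(w=1) 5-7(w=2)}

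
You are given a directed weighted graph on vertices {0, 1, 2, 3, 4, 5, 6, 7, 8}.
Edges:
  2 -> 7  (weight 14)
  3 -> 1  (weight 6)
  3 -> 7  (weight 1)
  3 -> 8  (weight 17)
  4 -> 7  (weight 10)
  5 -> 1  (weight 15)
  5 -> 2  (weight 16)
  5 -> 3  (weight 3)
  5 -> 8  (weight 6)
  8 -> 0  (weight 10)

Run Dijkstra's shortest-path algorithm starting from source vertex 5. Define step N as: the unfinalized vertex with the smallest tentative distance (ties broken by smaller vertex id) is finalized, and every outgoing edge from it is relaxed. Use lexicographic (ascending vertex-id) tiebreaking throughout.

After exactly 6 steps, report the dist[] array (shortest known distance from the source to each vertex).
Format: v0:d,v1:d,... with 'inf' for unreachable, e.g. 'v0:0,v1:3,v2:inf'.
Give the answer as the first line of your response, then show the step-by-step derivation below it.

v0:16,v1:9,v2:16,v3:3,v4:inf,v5:0,v6:inf,v7:4,v8:6

step 1: dist = v0:inf,v1:15,v2:16,v3:3,v4:inf,v5:0,v6:inf,v7:inf,v8:6
step 2: dist = v0:inf,v1:9,v2:16,v3:3,v4:inf,v5:0,v6:inf,v7:4,v8:6
step 3: dist = v0:inf,v1:9,v2:16,v3:3,v4:inf,v5:0,v6:inf,v7:4,v8:6
step 4: dist = v0:16,v1:9,v2:16,v3:3,v4:inf,v5:0,v6:inf,v7:4,v8:6
step 5: dist = v0:16,v1:9,v2:16,v3:3,v4:inf,v5:0,v6:inf,v7:4,v8:6
step 6: dist = v0:16,v1:9,v2:16,v3:3,v4:inf,v5:0,v6:inf,v7:4,v8:6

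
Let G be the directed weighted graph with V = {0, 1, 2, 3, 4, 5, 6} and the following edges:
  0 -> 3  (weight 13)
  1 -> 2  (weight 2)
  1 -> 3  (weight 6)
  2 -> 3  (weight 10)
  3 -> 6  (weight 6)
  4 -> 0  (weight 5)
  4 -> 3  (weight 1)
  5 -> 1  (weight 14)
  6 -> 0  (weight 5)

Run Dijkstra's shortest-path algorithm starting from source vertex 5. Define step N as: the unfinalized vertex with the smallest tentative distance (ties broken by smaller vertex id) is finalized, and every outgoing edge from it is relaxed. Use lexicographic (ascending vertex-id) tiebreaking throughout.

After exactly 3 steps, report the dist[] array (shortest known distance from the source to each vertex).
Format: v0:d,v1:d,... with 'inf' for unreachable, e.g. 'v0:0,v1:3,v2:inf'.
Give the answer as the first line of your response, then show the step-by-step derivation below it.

v0:inf,v1:14,v2:16,v3:20,v4:inf,v5:0,v6:inf

step 1: dist = v0:inf,v1:14,v2:inf,v3:inf,v4:inf,v5:0,v6:inf
step 2: dist = v0:inf,v1:14,v2:16,v3:20,v4:inf,v5:0,v6:inf
step 3: dist = v0:inf,v1:14,v2:16,v3:20,v4:inf,v5:0,v6:inf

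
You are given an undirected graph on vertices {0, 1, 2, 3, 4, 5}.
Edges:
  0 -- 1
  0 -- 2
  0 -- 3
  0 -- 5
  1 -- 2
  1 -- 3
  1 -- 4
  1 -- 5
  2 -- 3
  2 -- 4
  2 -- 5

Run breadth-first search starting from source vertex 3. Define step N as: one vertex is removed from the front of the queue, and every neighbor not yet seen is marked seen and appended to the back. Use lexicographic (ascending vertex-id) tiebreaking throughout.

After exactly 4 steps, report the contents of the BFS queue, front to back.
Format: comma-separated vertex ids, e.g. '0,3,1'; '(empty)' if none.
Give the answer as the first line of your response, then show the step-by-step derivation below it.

5,4

step 1: dequeue 3; queue=[0,1,2]; order=3
step 2: dequeue 0; queue=[1,2,5]; order=3,0
step 3: dequeue 1; queue=[2,5,4]; order=3,0,1
step 4: dequeue 2; queue=[5,4]; order=3,0,1,2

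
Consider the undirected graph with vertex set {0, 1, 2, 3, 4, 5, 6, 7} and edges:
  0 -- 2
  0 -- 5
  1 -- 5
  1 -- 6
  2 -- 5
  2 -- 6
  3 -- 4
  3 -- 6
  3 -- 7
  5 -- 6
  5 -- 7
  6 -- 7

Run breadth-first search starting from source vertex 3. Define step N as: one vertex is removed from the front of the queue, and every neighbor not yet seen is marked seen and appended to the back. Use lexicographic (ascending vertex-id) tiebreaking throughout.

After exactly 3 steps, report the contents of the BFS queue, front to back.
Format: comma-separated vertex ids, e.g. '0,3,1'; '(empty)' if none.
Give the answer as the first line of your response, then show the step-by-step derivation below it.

7,1,2,5

step 1: dequeue 3; queue=[4,6,7]; order=3
step 2: dequeue 4; queue=[6,7]; order=3,4
step 3: dequeue 6; queue=[7,1,2,5]; order=3,4,6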